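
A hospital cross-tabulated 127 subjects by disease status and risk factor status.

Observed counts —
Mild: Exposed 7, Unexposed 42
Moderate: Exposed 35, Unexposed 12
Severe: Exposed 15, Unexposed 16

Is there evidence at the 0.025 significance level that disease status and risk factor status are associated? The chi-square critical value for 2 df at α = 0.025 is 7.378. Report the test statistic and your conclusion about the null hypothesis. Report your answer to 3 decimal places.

35.327; reject H₀

Row totals: 49, 47, 31. Column totals: 57, 70. Grand total N = 127.
Expected counts (row total × column total / N):
  Mild, Exposed: 49×57/127 = 21.9921
  Mild, Unexposed: 49×70/127 = 27.0079
  Moderate, Exposed: 47×57/127 = 21.0945
  Moderate, Unexposed: 47×70/127 = 25.9055
  Severe, Exposed: 31×57/127 = 13.9134
  Severe, Unexposed: 31×70/127 = 17.0866
Contributions (O − E)²/E:
  (7 − 21.9921)²/21.9921 = 10.2202
  (42 − 27.0079)²/27.0079 = 8.3221
  (35 − 21.0945)²/21.0945 = 9.1665
  (12 − 25.9055)²/25.9055 = 7.4642
  (15 − 13.9134)²/13.9134 = 0.0849
  (16 − 17.0866)²/17.0866 = 0.0691
χ² = 10.2202 + 8.3221 + 9.1665 + 7.4642 + 0.0849 + 0.0691 = 35.327
df = (3−1)(2−1) = 2. Since 35.327 > 7.378, reject the null hypothesis of independence at α = 0.025.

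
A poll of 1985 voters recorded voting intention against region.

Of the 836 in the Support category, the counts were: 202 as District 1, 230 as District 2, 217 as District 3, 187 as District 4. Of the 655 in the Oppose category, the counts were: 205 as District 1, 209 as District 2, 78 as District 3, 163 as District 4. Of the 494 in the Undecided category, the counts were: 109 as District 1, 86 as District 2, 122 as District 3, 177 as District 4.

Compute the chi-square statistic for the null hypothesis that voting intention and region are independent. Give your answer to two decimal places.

Row totals: 836, 655, 494. Column totals: 516, 525, 417, 527. Grand total N = 1985.
Expected counts (row total × column total / N):
  Support, District 1: 836×516/1985 = 217.318
  Support, District 2: 836×525/1985 = 221.108
  Support, District 3: 836×417/1985 = 175.623
  Support, District 4: 836×527/1985 = 221.951
  Oppose, District 1: 655×516/1985 = 170.267
  Oppose, District 2: 655×525/1985 = 173.237
  Oppose, District 3: 655×417/1985 = 137.599
  Oppose, District 4: 655×527/1985 = 173.897
  Undecided, District 1: 494×516/1985 = 128.415
  Undecided, District 2: 494×525/1985 = 130.655
  Undecided, District 3: 494×417/1985 = 103.777
  Undecided, District 4: 494×527/1985 = 131.153
Contributions (O − E)²/E:
  (202 − 217.318)²/217.318 = 1.0797
  (230 − 221.108)²/221.108 = 0.3576
  (217 − 175.623)²/175.623 = 9.7485
  (187 − 221.951)²/221.951 = 5.5038
  (205 − 170.267)²/170.267 = 7.0852
  (209 − 173.237)²/173.237 = 7.3829
  (78 − 137.599)²/137.599 = 25.8144
  (163 − 173.897)²/173.897 = 0.6828
  (109 − 128.415)²/128.415 = 2.9353
  (86 − 130.655)²/130.655 = 15.2621
  (122 − 103.777)²/103.777 = 3.1999
  (177 − 131.153)²/131.153 = 16.0267
χ² = 1.0797 + 0.3576 + 9.7485 + 5.5038 + 7.0852 + 7.3829 + 25.8144 + 0.6828 + 2.9353 + 15.2621 + 3.1999 + 16.0267 = 95.08

95.08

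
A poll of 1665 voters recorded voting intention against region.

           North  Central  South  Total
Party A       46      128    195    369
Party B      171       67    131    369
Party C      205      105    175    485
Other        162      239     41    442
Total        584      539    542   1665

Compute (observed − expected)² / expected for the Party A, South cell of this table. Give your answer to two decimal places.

Row total (Party A) = 369; column total (South) = 542; N = 1665.
Expected count E = 369 × 542 / 1665 = 120.119.
Contribution = (O − E)²/E = (195 − 120.119)² / 120.119 = 46.68.

46.68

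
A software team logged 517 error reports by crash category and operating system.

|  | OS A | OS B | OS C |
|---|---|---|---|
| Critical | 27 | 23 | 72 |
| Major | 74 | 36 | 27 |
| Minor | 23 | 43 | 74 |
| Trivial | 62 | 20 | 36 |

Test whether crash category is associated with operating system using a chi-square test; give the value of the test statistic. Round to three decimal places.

82.757

Row totals: 122, 137, 140, 118. Column totals: 186, 122, 209. Grand total N = 517.
Expected counts (row total × column total / N):
  Critical, OS A: 122×186/517 = 43.89168
  Critical, OS B: 122×122/517 = 28.78917
  Critical, OS C: 122×209/517 = 49.31915
  Major, OS A: 137×186/517 = 49.28820
  Major, OS B: 137×122/517 = 32.32882
  Major, OS C: 137×209/517 = 55.38298
  Minor, OS A: 140×186/517 = 50.36750
  Minor, OS B: 140×122/517 = 33.03675
  Minor, OS C: 140×209/517 = 56.59574
  Trivial, OS A: 118×186/517 = 42.45261
  Trivial, OS B: 118×122/517 = 27.84526
  Trivial, OS C: 118×209/517 = 47.70213
Contributions (O − E)²/E:
  (27 − 43.89168)²/43.89168 = 6.5008
  (23 − 28.78917)²/28.78917 = 1.1641
  (72 − 49.31915)²/49.31915 = 10.4305
  (74 − 49.28820)²/49.28820 = 12.3898
  (36 − 32.32882)²/32.32882 = 0.4169
  (27 − 55.38298)²/55.38298 = 14.5459
  (23 − 50.36750)²/50.36750 = 14.8703
  (43 − 33.03675)²/33.03675 = 3.0047
  (74 − 56.59574)²/56.59574 = 5.3521
  (62 − 42.45261)²/42.45261 = 9.0006
  (20 − 27.84526)²/27.84526 = 2.2104
  (36 − 47.70213)²/47.70213 = 2.8707
χ² = 6.5008 + 1.1641 + 10.4305 + 12.3898 + 0.4169 + 14.5459 + 14.8703 + 3.0047 + 5.3521 + 9.0006 + 2.2104 + 2.8707 = 82.757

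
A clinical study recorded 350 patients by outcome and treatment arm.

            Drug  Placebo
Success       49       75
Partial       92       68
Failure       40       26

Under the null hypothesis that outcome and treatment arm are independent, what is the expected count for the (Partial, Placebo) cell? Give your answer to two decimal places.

77.26

Row total (Partial) = 160; column total (Placebo) = 169; grand total N = 350.
Expected count = (row total × column total) / N = 160 × 169 / 350 = 77.26.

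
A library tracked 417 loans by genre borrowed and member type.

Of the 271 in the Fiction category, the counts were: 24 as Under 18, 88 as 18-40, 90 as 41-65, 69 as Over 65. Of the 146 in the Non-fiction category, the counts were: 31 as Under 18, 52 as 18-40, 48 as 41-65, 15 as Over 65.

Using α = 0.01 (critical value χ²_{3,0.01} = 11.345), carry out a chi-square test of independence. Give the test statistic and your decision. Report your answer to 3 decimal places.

Row totals: 271, 146. Column totals: 55, 140, 138, 84. Grand total N = 417.
Expected counts (row total × column total / N):
  Fiction, Under 18: 271×55/417 = 35.7434
  Fiction, 18-40: 271×140/417 = 90.9832
  Fiction, 41-65: 271×138/417 = 89.6835
  Fiction, Over 65: 271×84/417 = 54.5899
  Non-fiction, Under 18: 146×55/417 = 19.2566
  Non-fiction, 18-40: 146×140/417 = 49.0168
  Non-fiction, 41-65: 146×138/417 = 48.3165
  Non-fiction, Over 65: 146×84/417 = 29.4101
Contributions (O − E)²/E:
  (24 − 35.7434)²/35.7434 = 3.8583
  (88 − 90.9832)²/90.9832 = 0.0978
  (90 − 89.6835)²/89.6835 = 0.0011
  (69 − 54.5899)²/54.5899 = 3.8038
  (31 − 19.2566)²/19.2566 = 7.1616
  (52 − 49.0168)²/49.0168 = 0.1816
  (48 − 48.3165)²/48.3165 = 0.0021
  (15 − 29.4101)²/29.4101 = 7.0605
χ² = 3.8583 + 0.0978 + 0.0011 + 3.8038 + 7.1616 + 0.1816 + 0.0021 + 7.0605 = 22.167
df = (2−1)(4−1) = 3. Since 22.167 > 11.345, reject the null hypothesis of independence at α = 0.01.

22.167; reject H₀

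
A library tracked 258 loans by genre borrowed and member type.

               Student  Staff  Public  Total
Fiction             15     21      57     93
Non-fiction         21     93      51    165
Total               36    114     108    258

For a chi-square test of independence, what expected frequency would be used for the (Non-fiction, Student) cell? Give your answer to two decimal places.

Row total (Non-fiction) = 165; column total (Student) = 36; grand total N = 258.
Expected count = (row total × column total) / N = 165 × 36 / 258 = 23.02.

23.02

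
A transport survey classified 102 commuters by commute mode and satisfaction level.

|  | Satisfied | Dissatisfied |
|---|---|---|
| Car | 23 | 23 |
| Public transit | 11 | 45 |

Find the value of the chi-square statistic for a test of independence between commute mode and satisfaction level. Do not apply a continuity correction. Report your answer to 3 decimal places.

Row totals: 46, 56. Column totals: 34, 68. Grand total N = 102.
Expected counts (row total × column total / N):
  Car, Satisfied: 46×34/102 = 15.3333
  Car, Dissatisfied: 46×68/102 = 30.6667
  Public transit, Satisfied: 56×34/102 = 18.6667
  Public transit, Dissatisfied: 56×68/102 = 37.3333
Contributions (O − E)²/E:
  (23 − 15.3333)²/15.3333 = 3.8334
  (23 − 30.6667)²/30.6667 = 1.9167
  (11 − 18.6667)²/18.6667 = 3.1488
  (45 − 37.3333)²/37.3333 = 1.5744
χ² = 3.8334 + 1.9167 + 3.1488 + 1.5744 = 10.473

10.473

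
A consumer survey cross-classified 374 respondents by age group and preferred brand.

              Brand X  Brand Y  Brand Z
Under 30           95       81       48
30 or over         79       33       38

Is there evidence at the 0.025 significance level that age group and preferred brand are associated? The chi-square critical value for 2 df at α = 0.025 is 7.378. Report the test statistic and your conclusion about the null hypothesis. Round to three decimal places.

Row totals: 224, 150. Column totals: 174, 114, 86. Grand total N = 374.
Expected counts (row total × column total / N):
  Under 30, Brand X: 224×174/374 = 104.2139
  Under 30, Brand Y: 224×114/374 = 68.2781
  Under 30, Brand Z: 224×86/374 = 51.5080
  30 or over, Brand X: 150×174/374 = 69.7861
  30 or over, Brand Y: 150×114/374 = 45.7219
  30 or over, Brand Z: 150×86/374 = 34.4920
Contributions (O − E)²/E:
  (95 − 104.2139)²/104.2139 = 0.8146
  (81 − 68.2781)²/68.2781 = 2.3704
  (48 − 51.5080)²/51.5080 = 0.2389
  (79 − 69.7861)²/69.7861 = 1.2165
  (33 − 45.7219)²/45.7219 = 3.5398
  (38 − 34.4920)²/34.4920 = 0.3568
χ² = 0.8146 + 2.3704 + 0.2389 + 1.2165 + 3.5398 + 0.3568 = 8.537
df = (2−1)(3−1) = 2. Since 8.537 > 7.378, reject the null hypothesis of independence at α = 0.025.

8.537; reject H₀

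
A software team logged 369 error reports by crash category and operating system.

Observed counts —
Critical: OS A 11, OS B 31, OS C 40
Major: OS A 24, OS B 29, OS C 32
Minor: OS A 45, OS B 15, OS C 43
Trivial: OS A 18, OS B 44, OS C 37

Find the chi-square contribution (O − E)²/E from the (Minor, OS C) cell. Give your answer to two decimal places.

Row total (Minor) = 103; column total (OS C) = 152; N = 369.
Expected count E = 103 × 152 / 369 = 42.428.
Contribution = (O − E)²/E = (43 − 42.428)² / 42.428 = 0.01.

0.01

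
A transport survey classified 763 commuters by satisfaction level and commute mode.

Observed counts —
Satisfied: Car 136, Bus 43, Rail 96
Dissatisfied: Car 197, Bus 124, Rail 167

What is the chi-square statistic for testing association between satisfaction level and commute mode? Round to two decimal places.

11.03

Row totals: 275, 488. Column totals: 333, 167, 263. Grand total N = 763.
Expected counts (row total × column total / N):
  Satisfied, Car: 275×333/763 = 120.020
  Satisfied, Bus: 275×167/763 = 60.190
  Satisfied, Rail: 275×263/763 = 94.790
  Dissatisfied, Car: 488×333/763 = 212.980
  Dissatisfied, Bus: 488×167/763 = 106.810
  Dissatisfied, Rail: 488×263/763 = 168.210
Contributions (O − E)²/E:
  (136 − 120.020)²/120.020 = 2.1276
  (43 − 60.190)²/60.190 = 4.9094
  (96 − 94.790)²/94.790 = 0.0154
  (197 − 212.980)²/212.980 = 1.1990
  (124 − 106.810)²/106.810 = 2.7666
  (167 − 168.210)²/168.210 = 0.0087
χ² = 2.1276 + 4.9094 + 0.0154 + 1.1990 + 2.7666 + 0.0087 = 11.03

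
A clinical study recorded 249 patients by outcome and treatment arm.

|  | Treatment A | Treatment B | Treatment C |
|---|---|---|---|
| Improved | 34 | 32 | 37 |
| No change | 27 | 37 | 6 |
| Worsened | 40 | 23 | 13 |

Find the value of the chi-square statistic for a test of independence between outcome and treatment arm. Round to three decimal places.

26.197

Row totals: 103, 70, 76. Column totals: 101, 92, 56. Grand total N = 249.
Expected counts (row total × column total / N):
  Improved, Treatment A: 103×101/249 = 41.7791
  Improved, Treatment B: 103×92/249 = 38.0562
  Improved, Treatment C: 103×56/249 = 23.1647
  No change, Treatment A: 70×101/249 = 28.3936
  No change, Treatment B: 70×92/249 = 25.8635
  No change, Treatment C: 70×56/249 = 15.7430
  Worsened, Treatment A: 76×101/249 = 30.8273
  Worsened, Treatment B: 76×92/249 = 28.0803
  Worsened, Treatment C: 76×56/249 = 17.0924
Contributions (O − E)²/E:
  (34 − 41.7791)²/41.7791 = 1.4484
  (32 − 38.0562)²/38.0562 = 0.9638
  (37 − 23.1647)²/23.1647 = 8.2632
  (27 − 28.3936)²/28.3936 = 0.0684
  (37 − 25.8635)²/25.8635 = 4.7952
  (6 − 15.7430)²/15.7430 = 6.0297
  (40 − 30.8273)²/30.8273 = 2.7293
  (23 − 28.0803)²/28.0803 = 0.9191
  (13 − 17.0924)²/17.0924 = 0.9798
χ² = 1.4484 + 0.9638 + 8.2632 + 0.0684 + 4.7952 + 6.0297 + 2.7293 + 0.9191 + 0.9798 = 26.197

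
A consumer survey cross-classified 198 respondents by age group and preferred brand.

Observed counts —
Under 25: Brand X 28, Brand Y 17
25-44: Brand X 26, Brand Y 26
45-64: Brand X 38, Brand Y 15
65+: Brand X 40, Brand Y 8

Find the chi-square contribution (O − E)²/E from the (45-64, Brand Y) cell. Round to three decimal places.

0.403

Row total (45-64) = 53; column total (Brand Y) = 66; N = 198.
Expected count E = 53 × 66 / 198 = 17.6667.
Contribution = (O − E)²/E = (15 − 17.6667)² / 17.6667 = 0.403.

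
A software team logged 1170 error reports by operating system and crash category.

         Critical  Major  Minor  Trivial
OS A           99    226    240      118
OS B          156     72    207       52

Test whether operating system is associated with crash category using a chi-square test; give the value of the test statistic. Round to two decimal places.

Row totals: 683, 487. Column totals: 255, 298, 447, 170. Grand total N = 1170.
Expected counts (row total × column total / N):
  OS A, Critical: 683×255/1170 = 148.859
  OS A, Major: 683×298/1170 = 173.961
  OS A, Minor: 683×447/1170 = 260.941
  OS A, Trivial: 683×170/1170 = 99.239
  OS B, Critical: 487×255/1170 = 106.141
  OS B, Major: 487×298/1170 = 124.039
  OS B, Minor: 487×447/1170 = 186.059
  OS B, Trivial: 487×170/1170 = 70.761
Contributions (O − E)²/E:
  (99 − 148.859)²/148.859 = 16.6998
  (226 − 173.961)²/173.961 = 15.5670
  (240 − 260.941)²/260.941 = 1.6806
  (118 − 99.239)²/99.239 = 3.5467
  (156 − 106.141)²/106.141 = 23.4209
  (72 − 124.039)²/124.039 = 21.8323
  (207 − 186.059)²/186.059 = 2.3569
  (52 − 70.761)²/70.761 = 4.9741
χ² = 16.6998 + 15.5670 + 1.6806 + 3.5467 + 23.4209 + 21.8323 + 2.3569 + 4.9741 = 90.08

90.08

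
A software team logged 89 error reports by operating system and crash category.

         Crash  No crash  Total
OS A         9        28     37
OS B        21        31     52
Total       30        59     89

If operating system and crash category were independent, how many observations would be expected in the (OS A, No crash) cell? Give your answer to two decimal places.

24.53

Row total (OS A) = 37; column total (No crash) = 59; grand total N = 89.
Expected count = (row total × column total) / N = 37 × 59 / 89 = 24.53.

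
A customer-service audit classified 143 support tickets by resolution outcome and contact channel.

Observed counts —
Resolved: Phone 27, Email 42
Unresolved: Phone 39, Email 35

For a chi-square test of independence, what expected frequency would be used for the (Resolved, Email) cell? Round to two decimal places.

37.15

Row total (Resolved) = 69; column total (Email) = 77; grand total N = 143.
Expected count = (row total × column total) / N = 69 × 77 / 143 = 37.15.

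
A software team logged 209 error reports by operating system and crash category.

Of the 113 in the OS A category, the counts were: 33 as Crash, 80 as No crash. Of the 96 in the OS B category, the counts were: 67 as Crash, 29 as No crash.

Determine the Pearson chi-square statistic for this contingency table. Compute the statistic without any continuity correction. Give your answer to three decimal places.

Row totals: 113, 96. Column totals: 100, 109. Grand total N = 209.
Expected counts (row total × column total / N):
  OS A, Crash: 113×100/209 = 54.0670
  OS A, No crash: 113×109/209 = 58.9330
  OS B, Crash: 96×100/209 = 45.9330
  OS B, No crash: 96×109/209 = 50.0670
Contributions (O − E)²/E:
  (33 − 54.0670)²/54.0670 = 8.2087
  (80 − 58.9330)²/58.9330 = 7.5309
  (67 − 45.9330)²/45.9330 = 9.6623
  (29 − 50.0670)²/50.0670 = 8.8645
χ² = 8.2087 + 7.5309 + 9.6623 + 8.8645 = 34.266

34.266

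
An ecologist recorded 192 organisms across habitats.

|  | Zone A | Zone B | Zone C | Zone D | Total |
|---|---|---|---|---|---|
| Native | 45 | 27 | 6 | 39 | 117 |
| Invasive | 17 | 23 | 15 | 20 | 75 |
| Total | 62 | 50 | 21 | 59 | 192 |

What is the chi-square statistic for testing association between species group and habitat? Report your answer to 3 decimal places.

Grand total N = 192.
Expected counts (row total × column total / N):
  Native, Zone A: 117×62/192 = 37.7812
  Native, Zone B: 117×50/192 = 30.4688
  Native, Zone C: 117×21/192 = 12.7969
  Native, Zone D: 117×59/192 = 35.9531
  Invasive, Zone A: 75×62/192 = 24.2188
  Invasive, Zone B: 75×50/192 = 19.5312
  Invasive, Zone C: 75×21/192 = 8.2031
  Invasive, Zone D: 75×59/192 = 23.0469
Contributions (O − E)²/E:
  (45 − 37.7812)²/37.7812 = 1.3793
  (27 − 30.4688)²/30.4688 = 0.3949
  (6 − 12.7969)²/12.7969 = 3.6101
  (39 − 35.9531)²/35.9531 = 0.2582
  (17 − 24.2188)²/24.2188 = 2.1517
  (23 − 19.5312)²/19.5312 = 0.6161
  (15 − 8.2031)²/8.2031 = 5.6318
  (20 − 23.0469)²/23.0469 = 0.4028
χ² = 1.3793 + 0.3949 + 3.6101 + 0.2582 + 2.1517 + 0.6161 + 5.6318 + 0.4028 = 14.445

14.445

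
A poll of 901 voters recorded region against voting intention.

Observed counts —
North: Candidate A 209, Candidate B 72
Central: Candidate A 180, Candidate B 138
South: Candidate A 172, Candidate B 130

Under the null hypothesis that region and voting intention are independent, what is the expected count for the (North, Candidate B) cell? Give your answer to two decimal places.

106.04

Row total (North) = 281; column total (Candidate B) = 340; grand total N = 901.
Expected count = (row total × column total) / N = 281 × 340 / 901 = 106.04.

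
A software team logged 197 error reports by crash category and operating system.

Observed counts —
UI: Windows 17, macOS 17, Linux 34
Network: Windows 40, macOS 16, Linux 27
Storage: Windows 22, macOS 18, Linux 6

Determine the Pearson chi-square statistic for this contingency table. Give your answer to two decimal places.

21.56

Row totals: 68, 83, 46. Column totals: 79, 51, 67. Grand total N = 197.
Expected counts (row total × column total / N):
  UI, Windows: 68×79/197 = 27.269
  UI, macOS: 68×51/197 = 17.604
  UI, Linux: 68×67/197 = 23.127
  Network, Windows: 83×79/197 = 33.284
  Network, macOS: 83×51/197 = 21.487
  Network, Linux: 83×67/197 = 28.228
  Storage, Windows: 46×79/197 = 18.447
  Storage, macOS: 46×51/197 = 11.909
  Storage, Linux: 46×67/197 = 15.645
Contributions (O − E)²/E:
  (17 − 27.269)²/27.269 = 3.8671
  (17 − 17.604)²/17.604 = 0.0207
  (34 − 23.127)²/23.127 = 5.1119
  (40 − 33.284)²/33.284 = 1.3551
  (16 − 21.487)²/21.487 = 1.4012
  (27 − 28.228)²/28.228 = 0.0534
  (22 − 18.447)²/18.447 = 0.6843
  (18 − 11.909)²/11.909 = 3.1153
  (6 − 15.645)²/15.645 = 5.9461
χ² = 3.8671 + 0.0207 + 5.1119 + 1.3551 + 1.4012 + 0.0534 + 0.6843 + 3.1153 + 5.9461 = 21.56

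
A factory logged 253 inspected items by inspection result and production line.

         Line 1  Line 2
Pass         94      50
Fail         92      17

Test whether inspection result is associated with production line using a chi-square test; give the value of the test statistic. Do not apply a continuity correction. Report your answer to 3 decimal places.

11.656

Row totals: 144, 109. Column totals: 186, 67. Grand total N = 253.
Expected counts (row total × column total / N):
  Pass, Line 1: 144×186/253 = 105.8656
  Pass, Line 2: 144×67/253 = 38.1344
  Fail, Line 1: 109×186/253 = 80.1344
  Fail, Line 2: 109×67/253 = 28.8656
Contributions (O − E)²/E:
  (94 − 105.8656)²/105.8656 = 1.3299
  (50 − 38.1344)²/38.1344 = 3.6920
  (92 − 80.1344)²/80.1344 = 1.7570
  (17 − 28.8656)²/28.8656 = 4.8775
χ² = 1.3299 + 3.6920 + 1.7570 + 4.8775 = 11.656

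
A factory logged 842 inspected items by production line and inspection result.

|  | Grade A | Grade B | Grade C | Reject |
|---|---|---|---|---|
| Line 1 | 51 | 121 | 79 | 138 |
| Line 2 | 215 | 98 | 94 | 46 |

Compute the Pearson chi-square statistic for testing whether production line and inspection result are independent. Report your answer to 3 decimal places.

146.812

Row totals: 389, 453. Column totals: 266, 219, 173, 184. Grand total N = 842.
Expected counts (row total × column total / N):
  Line 1, Grade A: 389×266/842 = 122.8907
  Line 1, Grade B: 389×219/842 = 101.1770
  Line 1, Grade C: 389×173/842 = 79.9252
  Line 1, Reject: 389×184/842 = 85.0071
  Line 2, Grade A: 453×266/842 = 143.1093
  Line 2, Grade B: 453×219/842 = 117.8230
  Line 2, Grade C: 453×173/842 = 93.0748
  Line 2, Reject: 453×184/842 = 98.9929
Contributions (O − E)²/E:
  (51 − 122.8907)²/122.8907 = 42.0558
  (121 − 101.1770)²/101.1770 = 3.8838
  (79 − 79.9252)²/79.9252 = 0.0107
  (138 − 85.0071)²/85.0071 = 33.0354
  (215 − 143.1093)²/143.1093 = 36.1142
  (98 − 117.8230)²/117.8230 = 3.3351
  (94 − 93.0748)²/93.0748 = 0.0092
  (46 − 98.9929)²/98.9929 = 28.3682
χ² = 42.0558 + 3.8838 + 0.0107 + 33.0354 + 36.1142 + 3.3351 + 0.0092 + 28.3682 = 146.812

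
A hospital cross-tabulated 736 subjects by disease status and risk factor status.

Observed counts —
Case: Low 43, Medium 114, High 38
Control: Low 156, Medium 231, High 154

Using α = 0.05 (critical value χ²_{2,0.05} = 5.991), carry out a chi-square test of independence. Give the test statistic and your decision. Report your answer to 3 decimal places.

14.467; reject H₀

Row totals: 195, 541. Column totals: 199, 345, 192. Grand total N = 736.
Expected counts (row total × column total / N):
  Case, Low: 195×199/736 = 52.7242
  Case, Medium: 195×345/736 = 91.4062
  Case, High: 195×192/736 = 50.8696
  Control, Low: 541×199/736 = 146.2758
  Control, Medium: 541×345/736 = 253.5938
  Control, High: 541×192/736 = 141.1304
Contributions (O − E)²/E:
  (43 − 52.7242)²/52.7242 = 1.7935
  (114 − 91.4062)²/91.4062 = 5.5847
  (38 − 50.8696)²/50.8696 = 3.2559
  (156 − 146.2758)²/146.2758 = 0.6465
  (231 − 253.5938)²/253.5938 = 2.0130
  (154 − 141.1304)²/141.1304 = 1.1736
χ² = 1.7935 + 5.5847 + 3.2559 + 0.6465 + 2.0130 + 1.1736 = 14.467
df = (2−1)(3−1) = 2. Since 14.467 > 5.991, reject the null hypothesis of independence at α = 0.05.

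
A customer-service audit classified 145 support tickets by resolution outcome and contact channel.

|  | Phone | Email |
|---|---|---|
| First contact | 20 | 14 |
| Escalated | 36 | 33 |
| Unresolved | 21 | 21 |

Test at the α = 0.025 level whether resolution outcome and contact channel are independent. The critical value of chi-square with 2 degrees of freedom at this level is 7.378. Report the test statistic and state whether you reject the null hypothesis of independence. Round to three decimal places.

Row totals: 34, 69, 42. Column totals: 77, 68. Grand total N = 145.
Expected counts (row total × column total / N):
  First contact, Phone: 34×77/145 = 18.0552
  First contact, Email: 34×68/145 = 15.9448
  Escalated, Phone: 69×77/145 = 36.6414
  Escalated, Email: 69×68/145 = 32.3586
  Unresolved, Phone: 42×77/145 = 22.3034
  Unresolved, Email: 42×68/145 = 19.6966
Contributions (O − E)²/E:
  (20 − 18.0552)²/18.0552 = 0.2095
  (14 − 15.9448)²/15.9448 = 0.2372
  (36 − 36.6414)²/36.6414 = 0.0112
  (33 − 32.3586)²/32.3586 = 0.0127
  (21 − 22.3034)²/22.3034 = 0.0762
  (21 − 19.6966)²/19.6966 = 0.0863
χ² = 0.2095 + 0.2372 + 0.0112 + 0.0127 + 0.0762 + 0.0863 = 0.633
df = (3−1)(2−1) = 2. Since 0.633 < 7.378, fail to reject the null hypothesis of independence at α = 0.025.

0.633; fail to reject H₀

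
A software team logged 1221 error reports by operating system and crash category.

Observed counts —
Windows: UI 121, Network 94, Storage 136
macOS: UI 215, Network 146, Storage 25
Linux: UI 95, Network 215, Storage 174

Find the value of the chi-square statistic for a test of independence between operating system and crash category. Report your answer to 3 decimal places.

Row totals: 351, 386, 484. Column totals: 431, 455, 335. Grand total N = 1221.
Expected counts (row total × column total / N):
  Windows, UI: 351×431/1221 = 123.8993
  Windows, Network: 351×455/1221 = 130.7985
  Windows, Storage: 351×335/1221 = 96.3022
  macOS, UI: 386×431/1221 = 136.2539
  macOS, Network: 386×455/1221 = 143.8411
  macOS, Storage: 386×335/1221 = 105.9050
  Linux, UI: 484×431/1221 = 170.8468
  Linux, Network: 484×455/1221 = 180.3604
  Linux, Storage: 484×335/1221 = 132.7928
Contributions (O − E)²/E:
  (121 − 123.8993)²/123.8993 = 0.0678
  (94 − 130.7985)²/130.7985 = 10.3528
  (136 − 96.3022)²/96.3022 = 16.3643
  (215 − 136.2539)²/136.2539 = 45.5102
  (146 − 143.8411)²/143.8411 = 0.0324
  (25 − 105.9050)²/105.9050 = 61.8065
  (95 − 170.8468)²/170.8468 = 33.6719
  (215 − 180.3604)²/180.3604 = 6.6528
  (174 − 132.7928)²/132.7928 = 12.7871
χ² = 0.0678 + 10.3528 + 16.3643 + 45.5102 + 0.0324 + 61.8065 + 33.6719 + 6.6528 + 12.7871 = 187.246

187.246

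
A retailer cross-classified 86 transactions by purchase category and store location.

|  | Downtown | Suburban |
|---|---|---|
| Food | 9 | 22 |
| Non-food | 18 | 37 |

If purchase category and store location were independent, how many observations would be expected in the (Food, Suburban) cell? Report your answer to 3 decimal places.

21.267

Row total (Food) = 31; column total (Suburban) = 59; grand total N = 86.
Expected count = (row total × column total) / N = 31 × 59 / 86 = 21.267.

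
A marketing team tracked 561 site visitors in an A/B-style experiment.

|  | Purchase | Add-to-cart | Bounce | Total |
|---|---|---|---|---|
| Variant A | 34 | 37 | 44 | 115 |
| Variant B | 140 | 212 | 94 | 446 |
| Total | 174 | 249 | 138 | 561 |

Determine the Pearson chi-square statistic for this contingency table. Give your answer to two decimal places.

15.93

Grand total N = 561.
Expected counts (row total × column total / N):
  Variant A, Purchase: 115×174/561 = 35.668
  Variant A, Add-to-cart: 115×249/561 = 51.043
  Variant A, Bounce: 115×138/561 = 28.289
  Variant B, Purchase: 446×174/561 = 138.332
  Variant B, Add-to-cart: 446×249/561 = 197.957
  Variant B, Bounce: 446×138/561 = 109.711
Contributions (O − E)²/E:
  (34 − 35.668)²/35.668 = 0.0780
  (37 − 51.043)²/51.043 = 3.8635
  (44 − 28.289)²/28.289 = 8.7255
  (140 − 138.332)²/138.332 = 0.0201
  (212 − 197.957)²/197.957 = 0.9962
  (94 − 109.711)²/109.711 = 2.2499
χ² = 0.0780 + 3.8635 + 8.7255 + 0.0201 + 0.9962 + 2.2499 = 15.93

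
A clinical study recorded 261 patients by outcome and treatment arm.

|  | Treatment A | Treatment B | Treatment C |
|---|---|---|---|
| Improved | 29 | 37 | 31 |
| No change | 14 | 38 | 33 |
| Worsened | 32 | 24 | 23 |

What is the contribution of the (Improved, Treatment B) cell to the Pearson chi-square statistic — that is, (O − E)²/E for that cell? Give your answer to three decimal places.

0.001

Row total (Improved) = 97; column total (Treatment B) = 99; N = 261.
Expected count E = 97 × 99 / 261 = 36.7931.
Contribution = (O − E)²/E = (37 − 36.7931)² / 36.7931 = 0.001.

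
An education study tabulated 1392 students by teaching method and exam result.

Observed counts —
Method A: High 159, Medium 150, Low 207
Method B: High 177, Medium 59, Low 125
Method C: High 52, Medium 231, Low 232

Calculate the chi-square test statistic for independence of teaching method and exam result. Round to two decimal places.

Row totals: 516, 361, 515. Column totals: 388, 440, 564. Grand total N = 1392.
Expected counts (row total × column total / N):
  Method A, High: 516×388/1392 = 143.8276
  Method A, Medium: 516×440/1392 = 163.1034
  Method A, Low: 516×564/1392 = 209.0690
  Method B, High: 361×388/1392 = 100.6236
  Method B, Medium: 361×440/1392 = 114.1092
  Method B, Low: 361×564/1392 = 146.2672
  Method C, High: 515×388/1392 = 143.5489
  Method C, Medium: 515×440/1392 = 162.7874
  Method C, Low: 515×564/1392 = 208.6638
Contributions (O − E)²/E:
  (159 − 143.8276)²/143.8276 = 1.6005
  (150 − 163.1034)²/163.1034 = 1.0527
  (207 − 209.0690)²/209.0690 = 0.0205
  (177 − 100.6236)²/100.6236 = 57.9720
  (59 − 114.1092)²/114.1092 = 26.6151
  (125 − 146.2672)²/146.2672 = 3.0922
  (52 − 143.5489)²/143.5489 = 58.3857
  (231 − 162.7874)²/162.7874 = 28.5830
  (232 − 208.6638)²/208.6638 = 2.6098
χ² = 1.6005 + 1.0527 + 0.0205 + 57.9720 + 26.6151 + 3.0922 + 58.3857 + 28.5830 + 2.6098 = 179.93

179.93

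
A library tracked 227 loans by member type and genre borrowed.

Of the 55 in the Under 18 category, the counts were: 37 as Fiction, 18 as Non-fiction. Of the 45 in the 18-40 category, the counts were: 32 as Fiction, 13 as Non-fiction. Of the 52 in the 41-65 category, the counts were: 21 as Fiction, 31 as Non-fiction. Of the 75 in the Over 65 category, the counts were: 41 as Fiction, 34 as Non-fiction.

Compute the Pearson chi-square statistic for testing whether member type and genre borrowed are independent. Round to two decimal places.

Row totals: 55, 45, 52, 75. Column totals: 131, 96. Grand total N = 227.
Expected counts (row total × column total / N):
  Under 18, Fiction: 55×131/227 = 31.740
  Under 18, Non-fiction: 55×96/227 = 23.260
  18-40, Fiction: 45×131/227 = 25.969
  18-40, Non-fiction: 45×96/227 = 19.031
  41-65, Fiction: 52×131/227 = 30.009
  41-65, Non-fiction: 52×96/227 = 21.991
  Over 65, Fiction: 75×131/227 = 43.282
  Over 65, Non-fiction: 75×96/227 = 31.718
Contributions (O − E)²/E:
  (37 − 31.740)²/31.740 = 0.8717
  (18 − 23.260)²/23.260 = 1.1895
  (32 − 25.969)²/25.969 = 1.4006
  (13 − 19.031)²/19.031 = 1.9112
  (21 − 30.009)²/30.009 = 2.7046
  (31 − 21.991)²/21.991 = 3.6907
  (41 − 43.282)²/43.282 = 0.1203
  (34 − 31.718)²/31.718 = 0.1642
χ² = 0.8717 + 1.1895 + 1.4006 + 1.9112 + 2.7046 + 3.6907 + 0.1203 + 0.1642 = 12.05

12.05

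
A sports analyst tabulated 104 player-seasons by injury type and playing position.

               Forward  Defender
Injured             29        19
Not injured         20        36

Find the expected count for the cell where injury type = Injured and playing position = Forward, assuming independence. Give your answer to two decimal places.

22.62

Row total (Injured) = 48; column total (Forward) = 49; grand total N = 104.
Expected count = (row total × column total) / N = 48 × 49 / 104 = 22.62.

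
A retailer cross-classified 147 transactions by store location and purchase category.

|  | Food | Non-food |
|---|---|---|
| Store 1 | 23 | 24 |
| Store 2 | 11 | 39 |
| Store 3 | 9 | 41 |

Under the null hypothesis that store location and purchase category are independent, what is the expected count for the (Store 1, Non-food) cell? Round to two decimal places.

33.25

Row total (Store 1) = 47; column total (Non-food) = 104; grand total N = 147.
Expected count = (row total × column total) / N = 47 × 104 / 147 = 33.25.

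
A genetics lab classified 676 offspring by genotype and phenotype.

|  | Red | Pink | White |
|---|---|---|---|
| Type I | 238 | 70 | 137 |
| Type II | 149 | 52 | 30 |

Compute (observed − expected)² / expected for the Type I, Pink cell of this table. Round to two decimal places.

Row total (Type I) = 445; column total (Pink) = 122; N = 676.
Expected count E = 445 × 122 / 676 = 80.311.
Contribution = (O − E)²/E = (70 − 80.311)² / 80.311 = 1.32.

1.32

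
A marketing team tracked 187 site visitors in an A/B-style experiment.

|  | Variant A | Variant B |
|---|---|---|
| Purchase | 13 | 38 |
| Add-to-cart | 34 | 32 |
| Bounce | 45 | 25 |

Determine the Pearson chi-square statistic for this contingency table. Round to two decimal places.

Row totals: 51, 66, 70. Column totals: 92, 95. Grand total N = 187.
Expected counts (row total × column total / N):
  Purchase, Variant A: 51×92/187 = 25.091
  Purchase, Variant B: 51×95/187 = 25.909
  Add-to-cart, Variant A: 66×92/187 = 32.471
  Add-to-cart, Variant B: 66×95/187 = 33.529
  Bounce, Variant A: 70×92/187 = 34.439
  Bounce, Variant B: 70×95/187 = 35.561
Contributions (O − E)²/E:
  (13 − 25.091)²/25.091 = 5.8265
  (38 − 25.909)²/25.909 = 5.6425
  (34 − 32.471)²/32.471 = 0.0720
  (32 − 33.529)²/33.529 = 0.0697
  (45 − 34.439)²/34.439 = 3.2386
  (25 − 35.561)²/35.561 = 3.1364
χ² = 5.8265 + 5.6425 + 0.0720 + 0.0697 + 3.2386 + 3.1364 = 17.99

17.99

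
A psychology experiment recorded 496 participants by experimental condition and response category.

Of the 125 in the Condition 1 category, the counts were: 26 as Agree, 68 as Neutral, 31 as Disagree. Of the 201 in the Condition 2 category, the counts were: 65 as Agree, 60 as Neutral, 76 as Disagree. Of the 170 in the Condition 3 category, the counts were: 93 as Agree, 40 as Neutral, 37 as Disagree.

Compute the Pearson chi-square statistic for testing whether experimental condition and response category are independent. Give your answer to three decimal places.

55.465

Row totals: 125, 201, 170. Column totals: 184, 168, 144. Grand total N = 496.
Expected counts (row total × column total / N):
  Condition 1, Agree: 125×184/496 = 46.37097
  Condition 1, Neutral: 125×168/496 = 42.33871
  Condition 1, Disagree: 125×144/496 = 36.29032
  Condition 2, Agree: 201×184/496 = 74.56452
  Condition 2, Neutral: 201×168/496 = 68.08065
  Condition 2, Disagree: 201×144/496 = 58.35484
  Condition 3, Agree: 170×184/496 = 63.06452
  Condition 3, Neutral: 170×168/496 = 57.58065
  Condition 3, Disagree: 170×144/496 = 49.35484
Contributions (O − E)²/E:
  (26 − 46.37097)²/46.37097 = 8.9491
  (68 − 42.33871)²/42.33871 = 15.5532
  (31 − 36.29032)²/36.29032 = 0.7712
  (65 − 74.56452)²/74.56452 = 1.2269
  (60 − 68.08065)²/68.08065 = 0.9591
  (76 − 58.35484)²/58.35484 = 5.3355
  (93 − 63.06452)²/63.06452 = 14.2098
  (40 − 57.58065)²/57.58065 = 5.3678
  (37 − 49.35484)²/49.35484 = 3.0927
χ² = 8.9491 + 15.5532 + 0.7712 + 1.2269 + 0.9591 + 5.3355 + 14.2098 + 5.3678 + 3.0927 = 55.465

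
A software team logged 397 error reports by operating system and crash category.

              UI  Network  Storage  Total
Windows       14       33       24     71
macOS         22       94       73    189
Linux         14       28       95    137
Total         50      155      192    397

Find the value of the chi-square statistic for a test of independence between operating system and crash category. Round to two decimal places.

Grand total N = 397.
Expected counts (row total × column total / N):
  Windows, UI: 71×50/397 = 8.942
  Windows, Network: 71×155/397 = 27.720
  Windows, Storage: 71×192/397 = 34.338
  macOS, UI: 189×50/397 = 23.804
  macOS, Network: 189×155/397 = 73.791
  macOS, Storage: 189×192/397 = 91.406
  Linux, UI: 137×50/397 = 17.254
  Linux, Network: 137×155/397 = 53.489
  Linux, Storage: 137×192/397 = 66.257
Contributions (O − E)²/E:
  (14 − 8.942)²/8.942 = 2.8610
  (33 − 27.720)²/27.720 = 1.0057
  (24 − 34.338)²/34.338 = 3.1124
  (22 − 23.804)²/23.804 = 0.1367
  (94 − 73.791)²/73.791 = 5.5346
  (73 − 91.406)²/91.406 = 3.7063
  (14 − 17.254)²/17.254 = 0.6137
  (28 − 53.489)²/53.489 = 12.1462
  (95 − 66.257)²/66.257 = 12.4690
χ² = 2.8610 + 1.0057 + 3.1124 + 0.1367 + 5.5346 + 3.7063 + 0.6137 + 12.1462 + 12.4690 = 41.59

41.59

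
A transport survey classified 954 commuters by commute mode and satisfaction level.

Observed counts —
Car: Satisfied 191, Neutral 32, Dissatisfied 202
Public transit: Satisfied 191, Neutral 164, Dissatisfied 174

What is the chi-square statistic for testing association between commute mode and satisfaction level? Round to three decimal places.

Row totals: 425, 529. Column totals: 382, 196, 376. Grand total N = 954.
Expected counts (row total × column total / N):
  Car, Satisfied: 425×382/954 = 170.17820
  Car, Neutral: 425×196/954 = 87.31656
  Car, Dissatisfied: 425×376/954 = 167.50524
  Public transit, Satisfied: 529×382/954 = 211.82180
  Public transit, Neutral: 529×196/954 = 108.68344
  Public transit, Dissatisfied: 529×376/954 = 208.49476
Contributions (O − E)²/E:
  (191 − 170.17820)²/170.17820 = 2.5476
  (32 − 87.31656)²/87.31656 = 35.0440
  (202 − 167.50524)²/167.50524 = 7.1036
  (191 − 211.82180)²/211.82180 = 2.0468
  (164 − 108.68344)²/108.68344 = 28.1544
  (174 − 208.49476)²/208.49476 = 5.7070
χ² = 2.5476 + 35.0440 + 7.1036 + 2.0468 + 28.1544 + 5.7070 = 80.603

80.603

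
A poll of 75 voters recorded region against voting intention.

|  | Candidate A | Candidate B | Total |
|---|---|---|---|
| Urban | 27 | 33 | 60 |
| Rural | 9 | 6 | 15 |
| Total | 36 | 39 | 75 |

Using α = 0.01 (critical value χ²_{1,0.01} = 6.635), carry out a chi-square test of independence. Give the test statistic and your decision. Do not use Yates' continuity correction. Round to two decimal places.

Grand total N = 75.
Expected counts (row total × column total / N):
  Urban, Candidate A: 60×36/75 = 28.800
  Urban, Candidate B: 60×39/75 = 31.200
  Rural, Candidate A: 15×36/75 = 7.200
  Rural, Candidate B: 15×39/75 = 7.800
Contributions (O − E)²/E:
  (27 − 28.800)²/28.800 = 0.1125
  (33 − 31.200)²/31.200 = 0.1038
  (9 − 7.200)²/7.200 = 0.4500
  (6 − 7.800)²/7.800 = 0.4154
χ² = 0.1125 + 0.1038 + 0.4500 + 0.4154 = 1.08
df = (2−1)(2−1) = 1. Since 1.08 < 6.635, fail to reject the null hypothesis of independence at α = 0.01.

1.08; fail to reject H₀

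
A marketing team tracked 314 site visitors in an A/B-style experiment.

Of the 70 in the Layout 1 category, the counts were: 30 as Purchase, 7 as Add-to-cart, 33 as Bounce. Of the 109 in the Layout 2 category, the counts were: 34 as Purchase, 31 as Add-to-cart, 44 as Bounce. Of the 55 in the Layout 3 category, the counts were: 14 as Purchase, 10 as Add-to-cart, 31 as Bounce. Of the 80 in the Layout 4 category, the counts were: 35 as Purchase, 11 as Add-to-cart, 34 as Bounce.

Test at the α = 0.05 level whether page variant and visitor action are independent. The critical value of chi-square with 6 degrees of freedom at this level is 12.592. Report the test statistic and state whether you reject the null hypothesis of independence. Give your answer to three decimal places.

16.289; reject H₀

Row totals: 70, 109, 55, 80. Column totals: 113, 59, 142. Grand total N = 314.
Expected counts (row total × column total / N):
  Layout 1, Purchase: 70×113/314 = 25.1911
  Layout 1, Add-to-cart: 70×59/314 = 13.1529
  Layout 1, Bounce: 70×142/314 = 31.6561
  Layout 2, Purchase: 109×113/314 = 39.2261
  Layout 2, Add-to-cart: 109×59/314 = 20.4809
  Layout 2, Bounce: 109×142/314 = 49.2930
  Layout 3, Purchase: 55×113/314 = 19.7930
  Layout 3, Add-to-cart: 55×59/314 = 10.3344
  Layout 3, Bounce: 55×142/314 = 24.8726
  Layout 4, Purchase: 80×113/314 = 28.7898
  Layout 4, Add-to-cart: 80×59/314 = 15.0318
  Layout 4, Bounce: 80×142/314 = 36.1783
Contributions (O − E)²/E:
  (30 − 25.1911)²/25.1911 = 0.9180
  (7 − 13.1529)²/13.1529 = 2.8783
  (33 − 31.6561)²/31.6561 = 0.0571
  (34 − 39.2261)²/39.2261 = 0.6963
  (31 − 20.4809)²/20.4809 = 5.4027
  (44 − 49.2930)²/49.2930 = 0.5684
  (14 − 19.7930)²/19.7930 = 1.6955
  (10 − 10.3344)²/10.3344 = 0.0108
  (31 − 24.8726)²/24.8726 = 1.5095
  (35 − 28.7898)²/28.7898 = 1.3396
  (11 − 15.0318)²/15.0318 = 1.0814
  (34 − 36.1783)²/36.1783 = 0.1312
χ² = 0.9180 + 2.8783 + 0.0571 + 0.6963 + 5.4027 + 0.5684 + 1.6955 + 0.0108 + 1.5095 + 1.3396 + 1.0814 + 0.1312 = 16.289
df = (4−1)(3−1) = 6. Since 16.289 > 12.592, reject the null hypothesis of independence at α = 0.05.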